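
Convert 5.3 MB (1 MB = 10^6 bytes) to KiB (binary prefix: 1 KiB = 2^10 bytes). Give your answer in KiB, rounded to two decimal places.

5,175.78 KiB

5.3 MB × 1,000,000 bytes/MB = 5,300,000 bytes
1 KiB = 2^10 bytes = 1,024 bytes
5,300,000 / 1,024 = 5,175.78 KiB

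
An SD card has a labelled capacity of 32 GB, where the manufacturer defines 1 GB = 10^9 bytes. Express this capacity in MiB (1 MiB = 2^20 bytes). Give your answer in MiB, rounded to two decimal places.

32 GB × 1,000,000,000 bytes/GB = 32,000,000,000 bytes
1 MiB = 1,048,576 bytes
32,000,000,000 / 1,048,576 = 30,517.58 MiB

30,517.58 MiB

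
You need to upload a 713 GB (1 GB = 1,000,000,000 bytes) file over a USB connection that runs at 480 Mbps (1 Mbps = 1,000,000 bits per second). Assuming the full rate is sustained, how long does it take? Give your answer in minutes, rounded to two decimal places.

713 GB = 713,000,000,000 bytes = 5,704,000,000,000 bits
480 Mbps = 480,000,000 bits/s
time = 5,704,000,000,000 / 480,000,000 = 11,883.333 s
11,883.333 s / 60 = 198.06 minutes

198.06 minutes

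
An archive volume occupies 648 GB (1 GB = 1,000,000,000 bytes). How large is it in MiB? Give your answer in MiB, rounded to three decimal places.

617,980.957 MiB

648 GB = 648 × 10^9 bytes = 648,000,000,000 bytes
1 MiB = 2^20 bytes = 1,048,576 bytes
648,000,000,000 / 1,048,576 = 617,980.957 MiB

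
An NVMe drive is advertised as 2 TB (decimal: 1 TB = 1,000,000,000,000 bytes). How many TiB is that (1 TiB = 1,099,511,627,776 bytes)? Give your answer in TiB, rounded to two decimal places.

1.82 TiB

2 TB × 1,000,000,000,000 bytes/TB = 2,000,000,000,000 bytes
1 TiB = 2^40 bytes = 1,099,511,627,776 bytes
2,000,000,000,000 / 1,099,511,627,776 = 1.82 TiB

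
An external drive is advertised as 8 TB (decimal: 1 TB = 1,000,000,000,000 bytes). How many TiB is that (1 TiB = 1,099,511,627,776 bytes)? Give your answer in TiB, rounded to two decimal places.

8 TB = 8 × 10^12 bytes = 8,000,000,000,000 bytes
1 TiB = 1,099,511,627,776 bytes
8,000,000,000,000 / 1,099,511,627,776 = 7.28 TiB

7.28 TiB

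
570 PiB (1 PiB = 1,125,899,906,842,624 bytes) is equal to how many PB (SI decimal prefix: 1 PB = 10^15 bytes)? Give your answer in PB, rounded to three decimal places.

641.763 PB

570 PiB = 570 × 2^50 bytes = 641,762,946,900,295,680 bytes
1 PB = 1,000,000,000,000,000 bytes
641,762,946,900,295,680 / 1,000,000,000,000,000 = 641.763 PB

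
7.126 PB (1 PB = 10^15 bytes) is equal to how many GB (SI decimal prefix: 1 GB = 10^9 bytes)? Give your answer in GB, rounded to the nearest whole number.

7.126 PB = 7.126 × 10^15 bytes = 7,126,000,000,000,000 bytes
1 GB = 10^9 bytes = 1,000,000,000 bytes
7,126,000,000,000,000 / 1,000,000,000 = 7,126,000 GB

7,126,000 GB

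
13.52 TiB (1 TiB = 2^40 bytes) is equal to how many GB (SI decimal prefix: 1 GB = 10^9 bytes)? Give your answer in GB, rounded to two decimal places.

14,865.40 GB

13.52 TiB = 13.52 × 2^40 bytes = 14,865,397,207,531.52 bytes
1 GB = 1,000,000,000 bytes
14,865,397,207,531.52 / 1,000,000,000 = 14,865.40 GB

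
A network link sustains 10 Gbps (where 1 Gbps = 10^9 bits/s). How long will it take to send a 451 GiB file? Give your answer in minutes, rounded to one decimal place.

451 GiB = 484,257,562,624 bytes = 3,874,060,500,992 bits
10 Gbps = 10,000,000,000 bits/s
time = 3,874,060,500,992 / 10,000,000,000 = 387.41 s
387.41 s / 60 = 6.5 minutes

6.5 minutes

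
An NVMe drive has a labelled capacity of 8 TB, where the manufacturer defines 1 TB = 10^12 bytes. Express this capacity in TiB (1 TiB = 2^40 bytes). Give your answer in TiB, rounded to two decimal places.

8 TB = 8 × 10^12 bytes = 8,000,000,000,000 bytes
1 TiB = 2^40 bytes = 1,099,511,627,776 bytes
8,000,000,000,000 / 1,099,511,627,776 = 7.28 TiB

7.28 TiB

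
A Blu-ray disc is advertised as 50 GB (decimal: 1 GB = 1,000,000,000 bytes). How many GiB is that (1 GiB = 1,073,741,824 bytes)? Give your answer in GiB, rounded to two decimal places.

50 GB = 50 × 10^9 bytes = 50,000,000,000 bytes
1 GiB = 2^30 bytes = 1,073,741,824 bytes
50,000,000,000 / 1,073,741,824 = 46.57 GiB

46.57 GiB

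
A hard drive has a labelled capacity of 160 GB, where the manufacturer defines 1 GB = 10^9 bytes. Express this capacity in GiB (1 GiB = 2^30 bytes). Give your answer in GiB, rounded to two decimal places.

160 GB × 1,000,000,000 bytes/GB = 160,000,000,000 bytes
1 GiB = 1,073,741,824 bytes
160,000,000,000 / 1,073,741,824 = 149.01 GiB

149.01 GiB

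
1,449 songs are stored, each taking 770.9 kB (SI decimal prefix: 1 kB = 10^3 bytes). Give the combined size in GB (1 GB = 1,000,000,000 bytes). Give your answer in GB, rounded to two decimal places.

Total = 1,449 × 770.9 kB = 1117034.1 kB
= 1117034.1 × 1,000 bytes = 1,117,034,100 bytes
1 GB = 1,000,000,000 bytes
1,117,034,100 / 1,000,000,000 = 1.12 GB

1.12 GB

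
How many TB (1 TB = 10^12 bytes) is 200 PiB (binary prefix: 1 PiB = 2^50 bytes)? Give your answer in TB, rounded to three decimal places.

200 PiB = 200 × 2^50 bytes = 225,179,981,368,524,800 bytes
1 TB = 10^12 bytes = 1,000,000,000,000 bytes
225,179,981,368,524,800 / 1,000,000,000,000 = 225,179.981 TB

225,179.981 TB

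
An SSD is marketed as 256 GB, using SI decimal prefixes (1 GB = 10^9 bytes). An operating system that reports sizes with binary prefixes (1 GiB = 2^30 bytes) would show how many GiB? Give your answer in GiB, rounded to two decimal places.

238.42 GiB

256 GB = 256 × 10^9 bytes = 256,000,000,000 bytes
1 GiB = 1,073,741,824 bytes
256,000,000,000 / 1,073,741,824 = 238.42 GiB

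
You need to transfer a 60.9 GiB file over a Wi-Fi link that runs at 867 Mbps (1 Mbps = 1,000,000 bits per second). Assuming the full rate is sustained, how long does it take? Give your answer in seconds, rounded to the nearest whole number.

603 seconds

60.9 GiB = 65,390,877,081.6 bytes = 523,127,016,652.8 bits
867 Mbps = 867,000,000 bits/s
time = 523,127,016,652.8 / 867,000,000 = 603 s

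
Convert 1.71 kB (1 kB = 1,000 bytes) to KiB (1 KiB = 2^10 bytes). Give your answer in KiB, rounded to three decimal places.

1.71 kB × 1,000 bytes/kB = 1,710 bytes
1 KiB = 1,024 bytes
1,710 / 1,024 = 1.670 KiB

1.670 KiB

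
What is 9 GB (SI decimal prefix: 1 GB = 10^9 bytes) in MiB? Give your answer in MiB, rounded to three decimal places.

8,583.069 MiB

9 GB = 9 × 10^9 bytes = 9,000,000,000 bytes
1 MiB = 2^20 bytes = 1,048,576 bytes
9,000,000,000 / 1,048,576 = 8,583.069 MiB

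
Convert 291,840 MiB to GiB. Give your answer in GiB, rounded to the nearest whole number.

285 GiB

291,840 MiB = 291,840 × 2^20 bytes = 306,016,419,840 bytes
1 GiB = 2^30 bytes = 1,073,741,824 bytes
306,016,419,840 / 1,073,741,824 = 285 GiB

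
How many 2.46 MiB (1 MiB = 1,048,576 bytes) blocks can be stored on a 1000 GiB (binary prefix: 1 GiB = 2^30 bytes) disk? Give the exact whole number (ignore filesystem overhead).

416,260

Capacity: 1000 GiB = 1,073,741,824,000 bytes
Per item: 2.46 MiB = 2,579,496.96 bytes
⌊1,073,741,824,000 / 2,579,496.96⌋ = 416,260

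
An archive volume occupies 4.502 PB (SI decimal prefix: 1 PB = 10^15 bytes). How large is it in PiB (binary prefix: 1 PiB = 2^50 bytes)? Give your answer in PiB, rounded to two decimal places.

4.00 PiB

4.502 PB = 4.502 × 10^15 bytes = 4,502,000,000,000,000 bytes
1 PiB = 1,125,899,906,842,624 bytes
4,502,000,000,000,000 / 1,125,899,906,842,624 = 4.00 PiB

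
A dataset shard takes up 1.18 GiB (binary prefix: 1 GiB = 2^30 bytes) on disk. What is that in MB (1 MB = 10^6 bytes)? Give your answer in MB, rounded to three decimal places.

1,267.015 MB

1.18 GiB × 1,073,741,824 bytes/GiB = 1,267,015,352.32 bytes
1 MB = 1,000,000 bytes
1,267,015,352.32 / 1,000,000 = 1,267.015 MB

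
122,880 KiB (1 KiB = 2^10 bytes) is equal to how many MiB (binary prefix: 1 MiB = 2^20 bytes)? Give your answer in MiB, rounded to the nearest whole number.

120 MiB

122,880 KiB = 122,880 × 2^10 bytes = 125,829,120 bytes
1 MiB = 1,048,576 bytes
125,829,120 / 1,048,576 = 120 MiB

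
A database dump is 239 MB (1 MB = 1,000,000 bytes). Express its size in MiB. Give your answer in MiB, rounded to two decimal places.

227.93 MiB

239 MB = 239 × 10^6 bytes = 239,000,000 bytes
1 MiB = 2^20 bytes = 1,048,576 bytes
239,000,000 / 1,048,576 = 227.93 MiB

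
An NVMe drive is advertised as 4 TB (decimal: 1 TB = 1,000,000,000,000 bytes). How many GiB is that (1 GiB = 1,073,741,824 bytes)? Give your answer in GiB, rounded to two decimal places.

4 TB × 1,000,000,000,000 bytes/TB = 4,000,000,000,000 bytes
1 GiB = 2^30 bytes = 1,073,741,824 bytes
4,000,000,000,000 / 1,073,741,824 = 3,725.29 GiB

3,725.29 GiB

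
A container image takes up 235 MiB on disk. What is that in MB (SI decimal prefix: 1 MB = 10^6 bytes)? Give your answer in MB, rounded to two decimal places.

235 MiB = 235 × 2^20 bytes = 246,415,360 bytes
1 MB = 10^6 bytes = 1,000,000 bytes
246,415,360 / 1,000,000 = 246.42 MB

246.42 MB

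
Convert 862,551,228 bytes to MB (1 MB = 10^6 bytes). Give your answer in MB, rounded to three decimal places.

862.551 MB

862,551,228 bytes given.
1 MB = 1,000,000 bytes
862,551,228 / 1,000,000 = 862.551 MB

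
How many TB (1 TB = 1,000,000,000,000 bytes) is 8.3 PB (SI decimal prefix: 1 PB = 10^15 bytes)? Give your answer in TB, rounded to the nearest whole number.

8,300 TB

8.3 PB × 1,000,000,000,000,000 bytes/PB = 8,300,000,000,000,000 bytes
1 TB = 10^12 bytes = 1,000,000,000,000 bytes
8,300,000,000,000,000 / 1,000,000,000,000 = 8,300 TB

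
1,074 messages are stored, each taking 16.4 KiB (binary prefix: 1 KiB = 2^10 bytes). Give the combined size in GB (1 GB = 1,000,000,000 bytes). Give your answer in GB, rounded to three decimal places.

0.018 GB

Total = 1,074 × 16.4 KiB = 17613.6 KiB
= 17613.6 × 1,024 bytes = 18,036,326.4 bytes
1 GB = 1,000,000,000 bytes
18,036,326.4 / 1,000,000,000 = 0.018 GB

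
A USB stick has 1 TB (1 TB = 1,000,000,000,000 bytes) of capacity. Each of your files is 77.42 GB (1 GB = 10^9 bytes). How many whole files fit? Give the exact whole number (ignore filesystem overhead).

12

Capacity: 1 TB = 1,000,000,000,000 bytes
Per item: 77.42 GB = 77,420,000,000 bytes
⌊1,000,000,000,000 / 77,420,000,000⌋ = 12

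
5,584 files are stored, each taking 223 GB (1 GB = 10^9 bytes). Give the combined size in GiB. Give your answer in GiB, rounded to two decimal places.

1,159,712.67 GiB

Total = 5,584 × 223 GB = 1,245,232 GB
= 1,245,232 × 1,000,000,000 bytes = 1,245,232,000,000,000 bytes
1 GiB = 1,073,741,824 bytes
1,245,232,000,000,000 / 1,073,741,824 = 1,159,712.67 GiB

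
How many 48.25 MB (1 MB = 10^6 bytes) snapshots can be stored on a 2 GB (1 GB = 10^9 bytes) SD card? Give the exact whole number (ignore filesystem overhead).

41

Capacity: 2 GB = 2,000,000,000 bytes
Per item: 48.25 MB = 48,250,000 bytes
⌊2,000,000,000 / 48,250,000⌋ = 41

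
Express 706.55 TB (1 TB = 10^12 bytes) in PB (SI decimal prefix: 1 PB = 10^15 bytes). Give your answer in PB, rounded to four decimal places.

706.55 TB × 1,000,000,000,000 bytes/TB = 706,550,000,000,000 bytes
1 PB = 10^15 bytes = 1,000,000,000,000,000 bytes
706,550,000,000,000 / 1,000,000,000,000,000 = 0.7066 PB

0.7066 PB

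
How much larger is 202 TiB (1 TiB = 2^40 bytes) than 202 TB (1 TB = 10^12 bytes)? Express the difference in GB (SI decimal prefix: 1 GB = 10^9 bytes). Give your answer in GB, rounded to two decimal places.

202 TiB = 202 × 1,099,511,627,776 = 222,101,348,810,752 bytes
202 TB = 202 × 1,000,000,000,000 = 202,000,000,000,000 bytes
difference = 20,101,348,810,752 bytes
20,101,348,810,752 / 1,000,000,000 = 20,101.35 GB

20,101.35 GB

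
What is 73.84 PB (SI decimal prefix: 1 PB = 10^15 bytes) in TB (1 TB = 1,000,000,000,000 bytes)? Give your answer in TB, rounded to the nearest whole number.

73,840 TB

73.84 PB = 73.84 × 10^15 bytes = 73,840,000,000,000,000 bytes
1 TB = 10^12 bytes = 1,000,000,000,000 bytes
73,840,000,000,000,000 / 1,000,000,000,000 = 73,840 TB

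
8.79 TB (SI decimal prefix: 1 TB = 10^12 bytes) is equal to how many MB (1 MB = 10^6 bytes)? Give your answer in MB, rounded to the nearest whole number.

8.79 TB = 8.79 × 10^12 bytes = 8,790,000,000,000 bytes
1 MB = 1,000,000 bytes
8,790,000,000,000 / 1,000,000 = 8,790,000 MB

8,790,000 MB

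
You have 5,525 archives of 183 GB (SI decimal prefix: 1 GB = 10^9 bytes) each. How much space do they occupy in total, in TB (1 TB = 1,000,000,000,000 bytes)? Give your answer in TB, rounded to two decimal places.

Total = 5,525 × 183 GB = 1,011,075 GB
= 1,011,075 × 1,000,000,000 bytes = 1,011,075,000,000,000 bytes
1 TB = 1,000,000,000,000 bytes
1,011,075,000,000,000 / 1,000,000,000,000 = 1,011.08 TB

1,011.08 TB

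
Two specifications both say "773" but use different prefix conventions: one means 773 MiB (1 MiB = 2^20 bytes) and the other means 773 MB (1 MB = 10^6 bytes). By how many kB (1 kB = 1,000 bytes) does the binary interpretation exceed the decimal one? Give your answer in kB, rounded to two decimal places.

773 MiB = 773 × 1,048,576 = 810,549,248 bytes
773 MB = 773 × 1,000,000 = 773,000,000 bytes
difference = 37,549,248 bytes
37,549,248 / 1,000 = 37,549.25 kB

37,549.25 kB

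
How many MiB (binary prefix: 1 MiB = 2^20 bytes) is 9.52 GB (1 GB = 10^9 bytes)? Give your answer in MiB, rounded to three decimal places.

9,078.979 MiB

9.52 GB × 1,000,000,000 bytes/GB = 9,520,000,000 bytes
1 MiB = 2^20 bytes = 1,048,576 bytes
9,520,000,000 / 1,048,576 = 9,078.979 MiB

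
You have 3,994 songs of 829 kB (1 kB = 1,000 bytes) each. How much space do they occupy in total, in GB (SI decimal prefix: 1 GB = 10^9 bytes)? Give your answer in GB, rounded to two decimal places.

3.31 GB

Total = 3,994 × 829 kB = 3,311,026 kB
= 3,311,026 × 1,000 bytes = 3,311,026,000 bytes
1 GB = 1,000,000,000 bytes
3,311,026,000 / 1,000,000,000 = 3.31 GB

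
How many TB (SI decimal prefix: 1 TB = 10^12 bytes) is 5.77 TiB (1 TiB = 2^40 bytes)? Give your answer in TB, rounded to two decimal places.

6.34 TB

5.77 TiB × 1,099,511,627,776 bytes/TiB = 6,344,182,092,267.52 bytes
1 TB = 10^12 bytes = 1,000,000,000,000 bytes
6,344,182,092,267.52 / 1,000,000,000,000 = 6.34 TB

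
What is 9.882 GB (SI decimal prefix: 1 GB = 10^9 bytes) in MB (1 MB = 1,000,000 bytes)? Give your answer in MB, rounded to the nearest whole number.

9.882 GB = 9.882 × 10^9 bytes = 9,882,000,000 bytes
1 MB = 10^6 bytes = 1,000,000 bytes
9,882,000,000 / 1,000,000 = 9,882 MB

9,882 MB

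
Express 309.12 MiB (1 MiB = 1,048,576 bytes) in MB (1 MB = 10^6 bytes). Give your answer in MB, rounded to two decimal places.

324.14 MB

309.12 MiB = 309.12 × 2^20 bytes = 324,135,813.12 bytes
1 MB = 10^6 bytes = 1,000,000 bytes
324,135,813.12 / 1,000,000 = 324.14 MB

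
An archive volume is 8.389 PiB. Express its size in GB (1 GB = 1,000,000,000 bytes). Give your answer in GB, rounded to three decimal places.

9,445,174.319 GB

8.389 PiB = 8.389 × 2^50 bytes = 9,445,174,318,502,772.736 bytes
1 GB = 1,000,000,000 bytes
9,445,174,318,502,772.736 / 1,000,000,000 = 9,445,174.319 GB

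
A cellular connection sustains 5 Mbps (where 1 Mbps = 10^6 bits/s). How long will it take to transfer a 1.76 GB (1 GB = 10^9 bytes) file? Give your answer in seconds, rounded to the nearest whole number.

1.76 GB = 1,760,000,000 bytes = 14,080,000,000 bits
5 Mbps = 5,000,000 bits/s
time = 14,080,000,000 / 5,000,000 = 2,816 s

2,816 seconds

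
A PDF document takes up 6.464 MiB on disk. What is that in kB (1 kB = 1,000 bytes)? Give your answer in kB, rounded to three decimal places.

6.464 MiB = 6.464 × 2^20 bytes = 6,777,995.264 bytes
1 kB = 10^3 bytes = 1,000 bytes
6,777,995.264 / 1,000 = 6,777.995 kB

6,777.995 kB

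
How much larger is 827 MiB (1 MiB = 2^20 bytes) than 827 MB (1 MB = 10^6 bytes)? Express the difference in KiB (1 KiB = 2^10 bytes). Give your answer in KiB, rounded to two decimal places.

827 MiB = 827 × 1,048,576 = 867,172,352 bytes
827 MB = 827 × 1,000,000 = 827,000,000 bytes
difference = 40,172,352 bytes
40,172,352 / 1,024 = 39,230.81 KiB

39,230.81 KiB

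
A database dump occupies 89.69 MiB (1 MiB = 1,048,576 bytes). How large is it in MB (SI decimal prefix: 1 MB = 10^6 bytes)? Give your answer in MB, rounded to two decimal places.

94.05 MB

89.69 MiB × 1,048,576 bytes/MiB = 94,046,781.44 bytes
1 MB = 10^6 bytes = 1,000,000 bytes
94,046,781.44 / 1,000,000 = 94.05 MB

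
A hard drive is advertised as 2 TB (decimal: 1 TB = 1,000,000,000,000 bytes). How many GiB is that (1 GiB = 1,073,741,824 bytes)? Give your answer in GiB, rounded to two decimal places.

1,862.65 GiB

2 TB × 1,000,000,000,000 bytes/TB = 2,000,000,000,000 bytes
1 GiB = 2^30 bytes = 1,073,741,824 bytes
2,000,000,000,000 / 1,073,741,824 = 1,862.65 GiB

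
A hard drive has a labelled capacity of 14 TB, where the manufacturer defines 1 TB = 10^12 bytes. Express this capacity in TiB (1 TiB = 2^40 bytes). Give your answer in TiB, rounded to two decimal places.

14 TB = 14 × 10^12 bytes = 14,000,000,000,000 bytes
1 TiB = 2^40 bytes = 1,099,511,627,776 bytes
14,000,000,000,000 / 1,099,511,627,776 = 12.73 TiB

12.73 TiB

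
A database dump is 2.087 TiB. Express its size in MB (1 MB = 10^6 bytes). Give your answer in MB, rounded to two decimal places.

2,294,680.77 MB

2.087 TiB × 1,099,511,627,776 bytes/TiB = 2,294,680,767,168.512 bytes
1 MB = 10^6 bytes = 1,000,000 bytes
2,294,680,767,168.512 / 1,000,000 = 2,294,680.77 MB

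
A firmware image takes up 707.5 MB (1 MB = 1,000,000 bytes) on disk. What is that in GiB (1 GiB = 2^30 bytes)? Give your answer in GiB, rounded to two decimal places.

0.66 GiB

707.5 MB × 1,000,000 bytes/MB = 707,500,000 bytes
1 GiB = 1,073,741,824 bytes
707,500,000 / 1,073,741,824 = 0.66 GiB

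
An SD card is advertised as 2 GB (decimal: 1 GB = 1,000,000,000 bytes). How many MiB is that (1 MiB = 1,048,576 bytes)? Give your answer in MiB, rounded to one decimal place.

2 GB = 2 × 10^9 bytes = 2,000,000,000 bytes
1 MiB = 1,048,576 bytes
2,000,000,000 / 1,048,576 = 1,907.3 MiB

1,907.3 MiB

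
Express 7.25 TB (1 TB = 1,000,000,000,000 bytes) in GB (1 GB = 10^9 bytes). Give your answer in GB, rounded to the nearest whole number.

7,250 GB

7.25 TB = 7.25 × 10^12 bytes = 7,250,000,000,000 bytes
1 GB = 10^9 bytes = 1,000,000,000 bytes
7,250,000,000,000 / 1,000,000,000 = 7,250 GB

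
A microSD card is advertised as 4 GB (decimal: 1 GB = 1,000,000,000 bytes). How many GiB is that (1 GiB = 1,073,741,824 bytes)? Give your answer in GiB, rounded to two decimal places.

3.73 GiB

4 GB = 4 × 10^9 bytes = 4,000,000,000 bytes
1 GiB = 1,073,741,824 bytes
4,000,000,000 / 1,073,741,824 = 3.73 GiB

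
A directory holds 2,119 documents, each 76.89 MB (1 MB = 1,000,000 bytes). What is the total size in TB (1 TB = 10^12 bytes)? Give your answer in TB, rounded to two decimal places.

0.16 TB

Total = 2,119 × 76.89 MB = 162929.91 MB
= 162929.91 × 1,000,000 bytes = 162,929,910,000 bytes
1 TB = 1,000,000,000,000 bytes
162,929,910,000 / 1,000,000,000,000 = 0.16 TB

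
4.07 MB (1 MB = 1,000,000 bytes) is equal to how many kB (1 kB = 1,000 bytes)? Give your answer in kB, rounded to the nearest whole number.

4,070 kB

4.07 MB = 4.07 × 10^6 bytes = 4,070,000 bytes
1 kB = 10^3 bytes = 1,000 bytes
4,070,000 / 1,000 = 4,070 kB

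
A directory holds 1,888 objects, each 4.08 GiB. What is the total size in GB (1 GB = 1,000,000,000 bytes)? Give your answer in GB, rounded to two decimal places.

Total = 1,888 × 4.08 GiB = 7703.04 GiB
= 7703.04 × 1,073,741,824 bytes = 8,271,076,219,944.96 bytes
1 GB = 1,000,000,000 bytes
8,271,076,219,944.96 / 1,000,000,000 = 8,271.08 GB

8,271.08 GB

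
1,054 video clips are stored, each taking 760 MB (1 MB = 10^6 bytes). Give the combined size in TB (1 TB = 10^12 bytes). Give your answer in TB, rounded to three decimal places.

0.801 TB

Total = 1,054 × 760 MB = 801,040 MB
= 801,040 × 1,000,000 bytes = 801,040,000,000 bytes
1 TB = 1,000,000,000,000 bytes
801,040,000,000 / 1,000,000,000,000 = 0.801 TB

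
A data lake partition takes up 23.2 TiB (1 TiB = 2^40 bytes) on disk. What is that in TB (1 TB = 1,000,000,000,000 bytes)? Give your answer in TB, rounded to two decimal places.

23.2 TiB = 23.2 × 2^40 bytes = 25,508,669,764,403.2 bytes
1 TB = 10^12 bytes = 1,000,000,000,000 bytes
25,508,669,764,403.2 / 1,000,000,000,000 = 25.51 TB

25.51 TB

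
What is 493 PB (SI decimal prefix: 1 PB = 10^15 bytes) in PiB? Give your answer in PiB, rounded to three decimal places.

437.872 PiB

493 PB × 1,000,000,000,000,000 bytes/PB = 493,000,000,000,000,000 bytes
1 PiB = 2^50 bytes = 1,125,899,906,842,624 bytes
493,000,000,000,000,000 / 1,125,899,906,842,624 = 437.872 PiB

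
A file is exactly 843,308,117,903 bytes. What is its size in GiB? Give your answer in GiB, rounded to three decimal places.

843,308,117,903 bytes given.
1 GiB = 1,073,741,824 bytes
843,308,117,903 / 1,073,741,824 = 785.392 GiB

785.392 GiB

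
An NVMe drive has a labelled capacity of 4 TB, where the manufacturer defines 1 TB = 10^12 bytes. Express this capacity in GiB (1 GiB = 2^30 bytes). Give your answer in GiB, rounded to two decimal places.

3,725.29 GiB

4 TB × 1,000,000,000,000 bytes/TB = 4,000,000,000,000 bytes
1 GiB = 2^30 bytes = 1,073,741,824 bytes
4,000,000,000,000 / 1,073,741,824 = 3,725.29 GiB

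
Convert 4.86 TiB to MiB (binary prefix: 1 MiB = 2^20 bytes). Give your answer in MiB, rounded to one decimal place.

5,096,079.4 MiB

4.86 TiB × 1,099,511,627,776 bytes/TiB = 5,343,626,510,991.36 bytes
1 MiB = 2^20 bytes = 1,048,576 bytes
5,343,626,510,991.36 / 1,048,576 = 5,096,079.4 MiB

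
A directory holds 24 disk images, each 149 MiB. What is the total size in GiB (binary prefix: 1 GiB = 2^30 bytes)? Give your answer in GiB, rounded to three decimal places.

3.492 GiB

Total = 24 × 149 MiB = 3576 MiB
= 3576 × 1,048,576 bytes = 3,749,707,776 bytes
1 GiB = 1,073,741,824 bytes
3,749,707,776 / 1,073,741,824 = 3.492 GiB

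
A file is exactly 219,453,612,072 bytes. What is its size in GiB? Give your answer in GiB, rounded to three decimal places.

204.382 GiB

219,453,612,072 bytes given.
1 GiB = 1,073,741,824 bytes
219,453,612,072 / 1,073,741,824 = 204.382 GiB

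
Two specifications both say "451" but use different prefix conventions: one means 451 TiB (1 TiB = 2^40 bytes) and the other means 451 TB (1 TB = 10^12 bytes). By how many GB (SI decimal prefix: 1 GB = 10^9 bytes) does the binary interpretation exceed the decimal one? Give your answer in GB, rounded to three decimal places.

451 TiB = 451 × 1,099,511,627,776 = 495,879,744,126,976 bytes
451 TB = 451 × 1,000,000,000,000 = 451,000,000,000,000 bytes
difference = 44,879,744,126,976 bytes
44,879,744,126,976 / 1,000,000,000 = 44,879.744 GB

44,879.744 GB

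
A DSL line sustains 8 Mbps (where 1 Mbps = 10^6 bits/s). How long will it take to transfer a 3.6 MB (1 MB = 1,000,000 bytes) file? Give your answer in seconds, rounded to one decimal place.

3.6 MB = 3,600,000 bytes = 28,800,000 bits
8 Mbps = 8,000,000 bits/s
time = 28,800,000 / 8,000,000 = 3.6 s

3.6 seconds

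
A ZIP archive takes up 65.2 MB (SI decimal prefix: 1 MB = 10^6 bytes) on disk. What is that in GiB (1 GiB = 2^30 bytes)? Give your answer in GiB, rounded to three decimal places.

65.2 MB × 1,000,000 bytes/MB = 65,200,000 bytes
1 GiB = 2^30 bytes = 1,073,741,824 bytes
65,200,000 / 1,073,741,824 = 0.061 GiB

0.061 GiB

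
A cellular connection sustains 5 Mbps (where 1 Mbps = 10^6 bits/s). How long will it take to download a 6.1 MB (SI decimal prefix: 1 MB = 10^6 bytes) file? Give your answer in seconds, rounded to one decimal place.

9.8 seconds

6.1 MB = 6,100,000 bytes = 48,800,000 bits
5 Mbps = 5,000,000 bits/s
time = 48,800,000 / 5,000,000 = 9.8 s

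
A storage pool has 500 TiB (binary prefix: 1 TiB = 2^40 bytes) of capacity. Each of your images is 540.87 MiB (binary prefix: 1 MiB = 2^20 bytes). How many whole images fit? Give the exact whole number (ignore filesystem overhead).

Capacity: 500 TiB = 549,755,813,888,000 bytes
Per item: 540.87 MiB = 567,143,301.12 bytes
⌊549,755,813,888,000 / 567,143,301.12⌋ = 969,341

969,341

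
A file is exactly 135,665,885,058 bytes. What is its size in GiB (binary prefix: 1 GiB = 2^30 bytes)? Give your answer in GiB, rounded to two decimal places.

126.35 GiB

135,665,885,058 bytes given.
1 GiB = 1,073,741,824 bytes
135,665,885,058 / 1,073,741,824 = 126.35 GiB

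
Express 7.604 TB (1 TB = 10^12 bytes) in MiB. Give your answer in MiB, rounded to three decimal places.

7,251,739.502 MiB

7.604 TB = 7.604 × 10^12 bytes = 7,604,000,000,000 bytes
1 MiB = 2^20 bytes = 1,048,576 bytes
7,604,000,000,000 / 1,048,576 = 7,251,739.502 MiB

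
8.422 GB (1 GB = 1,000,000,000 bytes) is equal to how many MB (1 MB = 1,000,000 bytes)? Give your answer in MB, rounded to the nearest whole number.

8.422 GB × 1,000,000,000 bytes/GB = 8,422,000,000 bytes
1 MB = 1,000,000 bytes
8,422,000,000 / 1,000,000 = 8,422 MB

8,422 MB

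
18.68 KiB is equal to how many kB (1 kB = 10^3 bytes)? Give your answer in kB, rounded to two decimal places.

19.13 kB

18.68 KiB = 18.68 × 2^10 bytes = 19,128.32 bytes
1 kB = 1,000 bytes
19,128.32 / 1,000 = 19.13 kB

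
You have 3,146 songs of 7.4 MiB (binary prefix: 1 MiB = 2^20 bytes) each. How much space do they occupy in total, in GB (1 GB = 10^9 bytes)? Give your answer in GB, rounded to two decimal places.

24.41 GB

Total = 3,146 × 7.4 MiB = 23280.4 MiB
= 23280.4 × 1,048,576 bytes = 24,411,268,710.4 bytes
1 GB = 1,000,000,000 bytes
24,411,268,710.4 / 1,000,000,000 = 24.41 GB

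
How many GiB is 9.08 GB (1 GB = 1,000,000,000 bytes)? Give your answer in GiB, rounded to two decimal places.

9.08 GB = 9.08 × 10^9 bytes = 9,080,000,000 bytes
1 GiB = 2^30 bytes = 1,073,741,824 bytes
9,080,000,000 / 1,073,741,824 = 8.46 GiB

8.46 GiB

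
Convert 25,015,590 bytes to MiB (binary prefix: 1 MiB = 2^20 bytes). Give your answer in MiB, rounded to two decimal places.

25,015,590 bytes given.
1 MiB = 2^20 bytes = 1,048,576 bytes
25,015,590 / 1,048,576 = 23.86 MiB

23.86 MiB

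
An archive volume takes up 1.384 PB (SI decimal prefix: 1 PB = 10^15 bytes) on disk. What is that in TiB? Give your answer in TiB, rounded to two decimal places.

1,258.74 TiB

1.384 PB × 1,000,000,000,000,000 bytes/PB = 1,384,000,000,000,000 bytes
1 TiB = 1,099,511,627,776 bytes
1,384,000,000,000,000 / 1,099,511,627,776 = 1,258.74 TiB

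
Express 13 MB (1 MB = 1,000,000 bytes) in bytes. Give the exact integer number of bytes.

13 × 1,000,000 = 13,000,000 bytes

13,000,000 bytes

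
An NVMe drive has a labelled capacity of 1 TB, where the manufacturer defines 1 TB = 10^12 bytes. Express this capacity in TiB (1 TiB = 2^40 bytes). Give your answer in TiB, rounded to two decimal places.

1 TB × 1,000,000,000,000 bytes/TB = 1,000,000,000,000 bytes
1 TiB = 1,099,511,627,776 bytes
1,000,000,000,000 / 1,099,511,627,776 = 0.91 TiB

0.91 TiB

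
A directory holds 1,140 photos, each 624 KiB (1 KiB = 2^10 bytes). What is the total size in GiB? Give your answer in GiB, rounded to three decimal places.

0.678 GiB

Total = 1,140 × 624 KiB = 711,360 KiB
= 711,360 × 1,024 bytes = 728,432,640 bytes
1 GiB = 1,073,741,824 bytes
728,432,640 / 1,073,741,824 = 0.678 GiB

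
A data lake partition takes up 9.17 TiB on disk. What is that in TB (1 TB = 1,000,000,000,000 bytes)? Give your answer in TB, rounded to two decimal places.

9.17 TiB = 9.17 × 2^40 bytes = 10,082,521,626,705.92 bytes
1 TB = 1,000,000,000,000 bytes
10,082,521,626,705.92 / 1,000,000,000,000 = 10.08 TB

10.08 TB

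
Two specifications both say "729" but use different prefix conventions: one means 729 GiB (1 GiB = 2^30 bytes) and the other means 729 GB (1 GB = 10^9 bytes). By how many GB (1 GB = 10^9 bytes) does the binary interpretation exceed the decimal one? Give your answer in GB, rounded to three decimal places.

53.758 GB

729 GiB = 729 × 1,073,741,824 = 782,757,789,696 bytes
729 GB = 729 × 1,000,000,000 = 729,000,000,000 bytes
difference = 53,757,789,696 bytes
53,757,789,696 / 1,000,000,000 = 53.758 GB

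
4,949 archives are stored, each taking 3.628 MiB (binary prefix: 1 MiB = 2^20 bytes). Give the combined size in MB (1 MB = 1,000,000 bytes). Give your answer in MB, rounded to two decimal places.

18,827.15 MB

Total = 4,949 × 3.628 MiB = 17954.972 MiB
= 17954.972 × 1,048,576 bytes = 18,827,152,719.872 bytes
1 MB = 1,000,000 bytes
18,827,152,719.872 / 1,000,000 = 18,827.15 MB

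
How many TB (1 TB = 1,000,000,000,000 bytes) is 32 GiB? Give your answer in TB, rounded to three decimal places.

0.034 TB

32 GiB = 32 × 2^30 bytes = 34,359,738,368 bytes
1 TB = 1,000,000,000,000 bytes
34,359,738,368 / 1,000,000,000,000 = 0.034 TB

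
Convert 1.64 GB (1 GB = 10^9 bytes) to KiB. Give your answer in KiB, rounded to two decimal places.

1.64 GB = 1.64 × 10^9 bytes = 1,640,000,000 bytes
1 KiB = 1,024 bytes
1,640,000,000 / 1,024 = 1,601,562.50 KiB

1,601,562.50 KiB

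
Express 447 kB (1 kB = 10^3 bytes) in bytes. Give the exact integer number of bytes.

447 × 1,000 = 447,000 bytes  (1 kB = 10^3 bytes)

447,000 bytes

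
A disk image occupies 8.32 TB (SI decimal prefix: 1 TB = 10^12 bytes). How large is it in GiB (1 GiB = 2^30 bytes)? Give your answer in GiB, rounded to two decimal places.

7,748.60 GiB

8.32 TB = 8.32 × 10^12 bytes = 8,320,000,000,000 bytes
1 GiB = 1,073,741,824 bytes
8,320,000,000,000 / 1,073,741,824 = 7,748.60 GiB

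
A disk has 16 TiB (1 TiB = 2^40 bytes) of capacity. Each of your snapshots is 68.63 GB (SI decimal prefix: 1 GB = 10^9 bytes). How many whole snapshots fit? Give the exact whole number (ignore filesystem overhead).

Capacity: 16 TiB = 17,592,186,044,416 bytes
Per item: 68.63 GB = 68,630,000,000 bytes
⌊17,592,186,044,416 / 68,630,000,000⌋ = 256

256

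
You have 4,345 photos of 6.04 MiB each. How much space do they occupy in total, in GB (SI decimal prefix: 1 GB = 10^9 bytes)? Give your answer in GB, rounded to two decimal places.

27.52 GB

Total = 4,345 × 6.04 MiB = 26243.8 MiB
= 26243.8 × 1,048,576 bytes = 27,518,618,828.8 bytes
1 GB = 1,000,000,000 bytes
27,518,618,828.8 / 1,000,000,000 = 27.52 GB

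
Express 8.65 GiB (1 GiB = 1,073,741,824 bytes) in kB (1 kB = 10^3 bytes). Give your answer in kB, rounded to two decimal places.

8.65 GiB = 8.65 × 2^30 bytes = 9,287,866,777.6 bytes
1 kB = 1,000 bytes
9,287,866,777.6 / 1,000 = 9,287,866.78 kB

9,287,866.78 kB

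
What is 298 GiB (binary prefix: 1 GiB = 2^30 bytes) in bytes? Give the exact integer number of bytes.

319,975,063,552 bytes

298 × 1,073,741,824 = 319,975,063,552 bytes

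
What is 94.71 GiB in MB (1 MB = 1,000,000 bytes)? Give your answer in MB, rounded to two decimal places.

94.71 GiB = 94.71 × 2^30 bytes = 101,694,088,151.04 bytes
1 MB = 10^6 bytes = 1,000,000 bytes
101,694,088,151.04 / 1,000,000 = 101,694.09 MB

101,694.09 MB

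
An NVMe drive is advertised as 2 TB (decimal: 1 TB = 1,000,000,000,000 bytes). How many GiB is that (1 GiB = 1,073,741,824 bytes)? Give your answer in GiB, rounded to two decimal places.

1,862.65 GiB

2 TB × 1,000,000,000,000 bytes/TB = 2,000,000,000,000 bytes
1 GiB = 1,073,741,824 bytes
2,000,000,000,000 / 1,073,741,824 = 1,862.65 GiB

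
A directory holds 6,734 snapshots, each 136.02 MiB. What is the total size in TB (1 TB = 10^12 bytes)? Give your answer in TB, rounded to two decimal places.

0.96 TB

Total = 6,734 × 136.02 MiB = 915958.68 MiB
= 915958.68 × 1,048,576 bytes = 960,452,288,839.68 bytes
1 TB = 1,000,000,000,000 bytes
960,452,288,839.68 / 1,000,000,000,000 = 0.96 TB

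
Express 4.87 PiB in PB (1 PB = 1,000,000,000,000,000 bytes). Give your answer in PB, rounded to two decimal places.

5.48 PB

4.87 PiB × 1,125,899,906,842,624 bytes/PiB = 5,483,132,546,323,578.88 bytes
1 PB = 1,000,000,000,000,000 bytes
5,483,132,546,323,578.88 / 1,000,000,000,000,000 = 5.48 PB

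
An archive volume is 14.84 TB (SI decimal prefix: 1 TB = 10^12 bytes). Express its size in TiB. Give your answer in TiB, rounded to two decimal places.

14.84 TB = 14.84 × 10^12 bytes = 14,840,000,000,000 bytes
1 TiB = 2^40 bytes = 1,099,511,627,776 bytes
14,840,000,000,000 / 1,099,511,627,776 = 13.50 TiB

13.50 TiB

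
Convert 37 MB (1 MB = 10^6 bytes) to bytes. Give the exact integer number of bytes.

37,000,000 bytes

37 × 1,000,000 = 37,000,000 bytes  (1 MB = 10^6 bytes)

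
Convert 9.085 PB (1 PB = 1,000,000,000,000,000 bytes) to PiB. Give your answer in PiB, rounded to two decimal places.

9.085 PB × 1,000,000,000,000,000 bytes/PB = 9,085,000,000,000,000 bytes
1 PiB = 1,125,899,906,842,624 bytes
9,085,000,000,000,000 / 1,125,899,906,842,624 = 8.07 PiB

8.07 PiB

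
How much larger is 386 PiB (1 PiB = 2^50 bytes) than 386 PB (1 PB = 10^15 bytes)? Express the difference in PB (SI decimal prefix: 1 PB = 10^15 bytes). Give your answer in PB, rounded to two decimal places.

48.60 PB

386 PiB = 386 × 1,125,899,906,842,624 = 434,597,364,041,252,864 bytes
386 PB = 386 × 1,000,000,000,000,000 = 386,000,000,000,000,000 bytes
difference = 48,597,364,041,252,864 bytes
48,597,364,041,252,864 / 1,000,000,000,000,000 = 48.60 PB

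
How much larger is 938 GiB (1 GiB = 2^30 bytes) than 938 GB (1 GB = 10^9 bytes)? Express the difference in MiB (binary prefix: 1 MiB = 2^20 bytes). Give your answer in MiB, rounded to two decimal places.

938 GiB = 938 × 1,073,741,824 = 1,007,169,830,912 bytes
938 GB = 938 × 1,000,000,000 = 938,000,000,000 bytes
difference = 69,169,830,912 bytes
69,169,830,912 / 1,048,576 = 65,965.49 MiB

65,965.49 MiB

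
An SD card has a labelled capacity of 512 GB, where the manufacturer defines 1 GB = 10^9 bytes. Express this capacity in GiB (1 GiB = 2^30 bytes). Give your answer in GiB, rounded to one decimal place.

476.8 GiB

512 GB = 512 × 10^9 bytes = 512,000,000,000 bytes
1 GiB = 1,073,741,824 bytes
512,000,000,000 / 1,073,741,824 = 476.8 GiB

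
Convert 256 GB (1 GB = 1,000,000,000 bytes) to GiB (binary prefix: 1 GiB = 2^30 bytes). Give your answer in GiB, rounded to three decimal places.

238.419 GiB

256 GB × 1,000,000,000 bytes/GB = 256,000,000,000 bytes
1 GiB = 1,073,741,824 bytes
256,000,000,000 / 1,073,741,824 = 238.419 GiB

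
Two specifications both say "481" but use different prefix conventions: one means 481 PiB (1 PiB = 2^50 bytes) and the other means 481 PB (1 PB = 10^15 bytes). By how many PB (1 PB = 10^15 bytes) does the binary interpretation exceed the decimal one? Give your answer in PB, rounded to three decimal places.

481 PiB = 481 × 1,125,899,906,842,624 = 541,557,855,191,302,144 bytes
481 PB = 481 × 1,000,000,000,000,000 = 481,000,000,000,000,000 bytes
difference = 60,557,855,191,302,144 bytes
60,557,855,191,302,144 / 1,000,000,000,000,000 = 60.558 PB

60.558 PB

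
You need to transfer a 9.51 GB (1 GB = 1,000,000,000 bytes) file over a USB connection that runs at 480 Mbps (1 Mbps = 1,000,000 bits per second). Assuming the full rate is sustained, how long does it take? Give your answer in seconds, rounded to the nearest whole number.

9.51 GB = 9,510,000,000 bytes = 76,080,000,000 bits
480 Mbps = 480,000,000 bits/s
time = 76,080,000,000 / 480,000,000 = 159 s

159 seconds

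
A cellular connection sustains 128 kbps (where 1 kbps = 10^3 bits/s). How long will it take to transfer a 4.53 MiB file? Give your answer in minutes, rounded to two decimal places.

4.95 minutes

4.53 MiB = 4,750,049.28 bytes = 38,000,394.24 bits
128 kbps = 128,000 bits/s
time = 38,000,394.24 / 128,000 = 296.878 s
296.878 s / 60 = 4.95 minutes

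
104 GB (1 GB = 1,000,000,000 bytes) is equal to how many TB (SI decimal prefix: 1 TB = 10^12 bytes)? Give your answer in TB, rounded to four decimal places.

104 GB = 104 × 10^9 bytes = 104,000,000,000 bytes
1 TB = 1,000,000,000,000 bytes
104,000,000,000 / 1,000,000,000,000 = 0.1040 TB

0.1040 TB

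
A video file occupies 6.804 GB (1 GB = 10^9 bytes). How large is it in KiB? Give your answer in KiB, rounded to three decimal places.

6,644,531.250 KiB

6.804 GB = 6.804 × 10^9 bytes = 6,804,000,000 bytes
1 KiB = 1,024 bytes
6,804,000,000 / 1,024 = 6,644,531.250 KiB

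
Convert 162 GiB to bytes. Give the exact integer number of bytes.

162 × 1,073,741,824 = 173,946,175,488 bytes  (1 GiB = 2^30 bytes)

173,946,175,488 bytes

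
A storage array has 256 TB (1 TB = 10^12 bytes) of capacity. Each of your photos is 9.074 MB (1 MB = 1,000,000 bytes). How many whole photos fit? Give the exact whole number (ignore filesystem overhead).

28,212,475

Capacity: 256 TB = 256,000,000,000,000 bytes
Per item: 9.074 MB = 9,074,000 bytes
⌊256,000,000,000,000 / 9,074,000⌋ = 28,212,475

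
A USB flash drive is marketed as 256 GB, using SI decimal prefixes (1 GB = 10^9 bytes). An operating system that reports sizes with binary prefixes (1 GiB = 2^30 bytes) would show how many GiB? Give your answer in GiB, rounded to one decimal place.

238.4 GiB

256 GB = 256 × 10^9 bytes = 256,000,000,000 bytes
1 GiB = 2^30 bytes = 1,073,741,824 bytes
256,000,000,000 / 1,073,741,824 = 238.4 GiB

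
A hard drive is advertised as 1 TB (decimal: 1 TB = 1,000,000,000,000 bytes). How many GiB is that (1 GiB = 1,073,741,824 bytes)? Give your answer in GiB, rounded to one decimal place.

931.3 GiB

1 TB = 1 × 10^12 bytes = 1,000,000,000,000 bytes
1 GiB = 2^30 bytes = 1,073,741,824 bytes
1,000,000,000,000 / 1,073,741,824 = 931.3 GiB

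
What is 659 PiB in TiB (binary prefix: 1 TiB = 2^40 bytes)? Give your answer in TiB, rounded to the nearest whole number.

659 PiB = 659 × 2^50 bytes = 741,968,038,609,289,216 bytes
1 TiB = 2^40 bytes = 1,099,511,627,776 bytes
741,968,038,609,289,216 / 1,099,511,627,776 = 674,816 TiB

674,816 TiB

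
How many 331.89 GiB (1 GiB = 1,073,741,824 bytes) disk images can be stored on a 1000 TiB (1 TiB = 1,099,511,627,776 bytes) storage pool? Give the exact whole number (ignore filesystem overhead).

3,085

Capacity: 1000 TiB = 1,099,511,627,776,000 bytes
Per item: 331.89 GiB = 356,364,173,967.36 bytes
⌊1,099,511,627,776,000 / 356,364,173,967.36⌋ = 3,085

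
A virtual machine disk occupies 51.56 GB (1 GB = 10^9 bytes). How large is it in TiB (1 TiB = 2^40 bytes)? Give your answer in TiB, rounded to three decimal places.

0.047 TiB

51.56 GB × 1,000,000,000 bytes/GB = 51,560,000,000 bytes
1 TiB = 1,099,511,627,776 bytes
51,560,000,000 / 1,099,511,627,776 = 0.047 TiB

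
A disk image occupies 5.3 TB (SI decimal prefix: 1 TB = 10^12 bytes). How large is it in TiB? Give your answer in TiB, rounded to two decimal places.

4.82 TiB

5.3 TB = 5.3 × 10^12 bytes = 5,300,000,000,000 bytes
1 TiB = 2^40 bytes = 1,099,511,627,776 bytes
5,300,000,000,000 / 1,099,511,627,776 = 4.82 TiB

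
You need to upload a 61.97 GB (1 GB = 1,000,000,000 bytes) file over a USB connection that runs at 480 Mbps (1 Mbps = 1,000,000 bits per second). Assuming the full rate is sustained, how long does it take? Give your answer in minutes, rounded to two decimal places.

17.21 minutes

61.97 GB = 61,970,000,000 bytes = 495,760,000,000 bits
480 Mbps = 480,000,000 bits/s
time = 495,760,000,000 / 480,000,000 = 1,032.833 s
1,032.833 s / 60 = 17.21 minutes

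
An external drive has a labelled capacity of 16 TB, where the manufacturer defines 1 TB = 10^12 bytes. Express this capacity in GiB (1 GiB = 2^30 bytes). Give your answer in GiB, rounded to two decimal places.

16 TB = 16 × 10^12 bytes = 16,000,000,000,000 bytes
1 GiB = 2^30 bytes = 1,073,741,824 bytes
16,000,000,000,000 / 1,073,741,824 = 14,901.16 GiB

14,901.16 GiB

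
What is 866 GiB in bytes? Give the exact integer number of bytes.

929,860,419,584 bytes

866 × 1,073,741,824 = 929,860,419,584 bytes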